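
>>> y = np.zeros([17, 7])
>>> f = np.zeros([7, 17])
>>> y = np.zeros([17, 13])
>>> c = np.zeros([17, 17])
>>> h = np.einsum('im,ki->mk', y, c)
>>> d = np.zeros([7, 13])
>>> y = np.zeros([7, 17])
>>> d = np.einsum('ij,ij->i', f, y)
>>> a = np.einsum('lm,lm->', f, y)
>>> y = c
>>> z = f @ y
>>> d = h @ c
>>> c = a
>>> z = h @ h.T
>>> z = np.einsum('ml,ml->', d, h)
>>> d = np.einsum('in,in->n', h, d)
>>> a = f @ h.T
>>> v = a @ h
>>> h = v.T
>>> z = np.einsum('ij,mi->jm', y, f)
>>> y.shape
(17, 17)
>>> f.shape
(7, 17)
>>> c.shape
()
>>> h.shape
(17, 7)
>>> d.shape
(17,)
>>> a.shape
(7, 13)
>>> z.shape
(17, 7)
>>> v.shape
(7, 17)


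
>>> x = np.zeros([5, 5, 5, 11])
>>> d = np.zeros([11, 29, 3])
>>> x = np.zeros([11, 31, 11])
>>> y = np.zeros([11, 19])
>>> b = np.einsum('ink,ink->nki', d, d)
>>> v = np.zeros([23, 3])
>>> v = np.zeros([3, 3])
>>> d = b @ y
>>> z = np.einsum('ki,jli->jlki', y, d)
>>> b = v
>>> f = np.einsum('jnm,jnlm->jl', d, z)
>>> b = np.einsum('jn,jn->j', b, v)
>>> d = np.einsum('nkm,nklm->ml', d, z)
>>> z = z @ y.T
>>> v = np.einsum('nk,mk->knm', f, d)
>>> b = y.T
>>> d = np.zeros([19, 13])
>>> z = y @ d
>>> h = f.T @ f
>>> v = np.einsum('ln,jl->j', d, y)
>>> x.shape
(11, 31, 11)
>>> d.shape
(19, 13)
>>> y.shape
(11, 19)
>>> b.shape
(19, 11)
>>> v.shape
(11,)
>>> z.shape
(11, 13)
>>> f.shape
(29, 11)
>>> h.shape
(11, 11)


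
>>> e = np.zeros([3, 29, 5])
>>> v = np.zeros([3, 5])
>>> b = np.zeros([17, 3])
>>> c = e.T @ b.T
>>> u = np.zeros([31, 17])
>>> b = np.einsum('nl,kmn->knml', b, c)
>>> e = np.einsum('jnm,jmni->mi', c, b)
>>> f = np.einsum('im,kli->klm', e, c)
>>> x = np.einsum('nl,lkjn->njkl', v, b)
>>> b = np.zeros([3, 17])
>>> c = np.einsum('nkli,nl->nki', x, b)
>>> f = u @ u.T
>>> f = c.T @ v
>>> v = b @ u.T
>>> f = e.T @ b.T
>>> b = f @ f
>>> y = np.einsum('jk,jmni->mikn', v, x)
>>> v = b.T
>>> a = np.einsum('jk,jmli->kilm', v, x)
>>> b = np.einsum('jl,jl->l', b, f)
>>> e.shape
(17, 3)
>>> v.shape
(3, 3)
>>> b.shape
(3,)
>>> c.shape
(3, 29, 5)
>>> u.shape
(31, 17)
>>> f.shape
(3, 3)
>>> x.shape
(3, 29, 17, 5)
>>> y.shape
(29, 5, 31, 17)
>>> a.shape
(3, 5, 17, 29)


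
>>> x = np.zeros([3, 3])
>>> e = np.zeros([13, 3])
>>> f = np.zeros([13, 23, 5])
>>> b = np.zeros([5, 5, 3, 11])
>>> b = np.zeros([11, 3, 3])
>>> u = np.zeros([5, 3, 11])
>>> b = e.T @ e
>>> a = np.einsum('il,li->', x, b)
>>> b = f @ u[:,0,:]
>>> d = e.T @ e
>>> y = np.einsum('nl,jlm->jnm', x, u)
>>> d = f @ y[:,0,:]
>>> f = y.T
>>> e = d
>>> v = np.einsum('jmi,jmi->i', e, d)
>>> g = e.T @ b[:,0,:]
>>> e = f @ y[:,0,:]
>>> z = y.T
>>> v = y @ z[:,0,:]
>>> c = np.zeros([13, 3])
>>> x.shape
(3, 3)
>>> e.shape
(11, 3, 11)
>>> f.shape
(11, 3, 5)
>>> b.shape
(13, 23, 11)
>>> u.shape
(5, 3, 11)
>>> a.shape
()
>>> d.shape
(13, 23, 11)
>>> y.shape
(5, 3, 11)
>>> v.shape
(5, 3, 5)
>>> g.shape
(11, 23, 11)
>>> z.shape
(11, 3, 5)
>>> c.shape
(13, 3)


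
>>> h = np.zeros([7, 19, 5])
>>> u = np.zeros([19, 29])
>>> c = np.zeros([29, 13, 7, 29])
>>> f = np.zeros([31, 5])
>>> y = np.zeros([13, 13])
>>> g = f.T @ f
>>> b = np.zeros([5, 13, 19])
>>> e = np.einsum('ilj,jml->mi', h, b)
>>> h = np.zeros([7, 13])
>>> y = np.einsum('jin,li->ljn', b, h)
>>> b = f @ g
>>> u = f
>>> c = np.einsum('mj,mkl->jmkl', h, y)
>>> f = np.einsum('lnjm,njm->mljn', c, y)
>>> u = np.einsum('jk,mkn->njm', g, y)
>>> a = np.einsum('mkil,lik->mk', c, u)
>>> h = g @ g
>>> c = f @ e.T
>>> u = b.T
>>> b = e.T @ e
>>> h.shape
(5, 5)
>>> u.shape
(5, 31)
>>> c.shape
(19, 13, 5, 13)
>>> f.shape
(19, 13, 5, 7)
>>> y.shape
(7, 5, 19)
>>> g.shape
(5, 5)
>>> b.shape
(7, 7)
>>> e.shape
(13, 7)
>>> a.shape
(13, 7)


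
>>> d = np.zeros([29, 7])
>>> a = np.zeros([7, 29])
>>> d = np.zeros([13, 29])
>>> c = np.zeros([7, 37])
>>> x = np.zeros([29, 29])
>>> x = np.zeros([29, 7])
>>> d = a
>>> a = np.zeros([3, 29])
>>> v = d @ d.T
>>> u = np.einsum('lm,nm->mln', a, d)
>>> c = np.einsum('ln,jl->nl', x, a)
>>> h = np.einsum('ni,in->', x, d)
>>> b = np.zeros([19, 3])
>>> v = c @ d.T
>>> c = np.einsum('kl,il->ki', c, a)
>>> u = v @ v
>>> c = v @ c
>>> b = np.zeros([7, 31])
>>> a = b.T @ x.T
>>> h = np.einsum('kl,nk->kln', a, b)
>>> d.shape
(7, 29)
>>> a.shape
(31, 29)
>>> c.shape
(7, 3)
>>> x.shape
(29, 7)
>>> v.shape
(7, 7)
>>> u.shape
(7, 7)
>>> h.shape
(31, 29, 7)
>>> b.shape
(7, 31)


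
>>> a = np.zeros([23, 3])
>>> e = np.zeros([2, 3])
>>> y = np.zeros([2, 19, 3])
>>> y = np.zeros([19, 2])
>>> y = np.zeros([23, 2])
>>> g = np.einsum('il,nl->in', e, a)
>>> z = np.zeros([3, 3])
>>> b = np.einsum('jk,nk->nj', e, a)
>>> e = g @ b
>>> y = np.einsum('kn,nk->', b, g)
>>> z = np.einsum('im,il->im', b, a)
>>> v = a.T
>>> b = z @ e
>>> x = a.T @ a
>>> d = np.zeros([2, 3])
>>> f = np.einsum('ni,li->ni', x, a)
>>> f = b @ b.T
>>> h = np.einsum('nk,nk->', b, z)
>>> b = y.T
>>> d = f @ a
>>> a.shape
(23, 3)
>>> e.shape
(2, 2)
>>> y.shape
()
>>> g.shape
(2, 23)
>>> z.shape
(23, 2)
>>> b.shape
()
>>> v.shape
(3, 23)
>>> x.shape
(3, 3)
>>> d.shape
(23, 3)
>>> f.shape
(23, 23)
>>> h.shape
()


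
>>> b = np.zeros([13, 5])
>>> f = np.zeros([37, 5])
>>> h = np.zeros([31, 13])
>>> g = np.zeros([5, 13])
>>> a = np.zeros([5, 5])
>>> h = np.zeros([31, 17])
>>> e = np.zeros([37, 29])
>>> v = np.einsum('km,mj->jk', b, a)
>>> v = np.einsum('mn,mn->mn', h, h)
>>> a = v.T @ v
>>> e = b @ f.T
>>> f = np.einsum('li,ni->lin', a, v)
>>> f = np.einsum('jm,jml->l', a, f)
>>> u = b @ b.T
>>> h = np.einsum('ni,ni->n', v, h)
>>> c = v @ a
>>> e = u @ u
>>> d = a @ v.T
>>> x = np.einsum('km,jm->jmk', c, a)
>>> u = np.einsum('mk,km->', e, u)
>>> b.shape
(13, 5)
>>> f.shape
(31,)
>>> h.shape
(31,)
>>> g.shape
(5, 13)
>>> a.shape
(17, 17)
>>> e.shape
(13, 13)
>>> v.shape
(31, 17)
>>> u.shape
()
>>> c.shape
(31, 17)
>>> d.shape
(17, 31)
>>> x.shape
(17, 17, 31)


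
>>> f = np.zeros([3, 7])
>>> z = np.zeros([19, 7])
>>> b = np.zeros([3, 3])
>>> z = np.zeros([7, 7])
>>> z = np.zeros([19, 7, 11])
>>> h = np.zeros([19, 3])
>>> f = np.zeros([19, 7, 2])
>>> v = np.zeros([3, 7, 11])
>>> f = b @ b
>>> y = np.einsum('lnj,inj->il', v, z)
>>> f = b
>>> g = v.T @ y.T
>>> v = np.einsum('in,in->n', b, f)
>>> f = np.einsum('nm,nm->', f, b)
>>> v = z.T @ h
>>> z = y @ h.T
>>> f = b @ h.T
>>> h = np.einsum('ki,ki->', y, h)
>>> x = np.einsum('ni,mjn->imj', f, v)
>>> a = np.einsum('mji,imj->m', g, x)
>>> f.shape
(3, 19)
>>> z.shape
(19, 19)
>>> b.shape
(3, 3)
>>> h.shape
()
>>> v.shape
(11, 7, 3)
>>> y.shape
(19, 3)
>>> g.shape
(11, 7, 19)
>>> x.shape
(19, 11, 7)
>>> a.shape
(11,)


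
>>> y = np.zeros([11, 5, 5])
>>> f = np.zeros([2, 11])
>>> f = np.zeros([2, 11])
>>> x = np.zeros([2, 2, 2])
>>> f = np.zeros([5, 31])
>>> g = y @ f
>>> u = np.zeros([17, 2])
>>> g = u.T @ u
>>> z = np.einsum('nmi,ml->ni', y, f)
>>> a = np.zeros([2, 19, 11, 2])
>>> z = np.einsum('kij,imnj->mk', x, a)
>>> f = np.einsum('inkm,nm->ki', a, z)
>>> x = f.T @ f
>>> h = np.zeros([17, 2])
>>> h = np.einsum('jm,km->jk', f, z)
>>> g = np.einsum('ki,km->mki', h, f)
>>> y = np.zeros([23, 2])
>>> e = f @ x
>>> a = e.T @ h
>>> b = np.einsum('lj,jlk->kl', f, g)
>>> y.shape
(23, 2)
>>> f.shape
(11, 2)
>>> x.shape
(2, 2)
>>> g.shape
(2, 11, 19)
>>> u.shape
(17, 2)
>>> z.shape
(19, 2)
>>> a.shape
(2, 19)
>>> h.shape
(11, 19)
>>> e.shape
(11, 2)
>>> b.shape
(19, 11)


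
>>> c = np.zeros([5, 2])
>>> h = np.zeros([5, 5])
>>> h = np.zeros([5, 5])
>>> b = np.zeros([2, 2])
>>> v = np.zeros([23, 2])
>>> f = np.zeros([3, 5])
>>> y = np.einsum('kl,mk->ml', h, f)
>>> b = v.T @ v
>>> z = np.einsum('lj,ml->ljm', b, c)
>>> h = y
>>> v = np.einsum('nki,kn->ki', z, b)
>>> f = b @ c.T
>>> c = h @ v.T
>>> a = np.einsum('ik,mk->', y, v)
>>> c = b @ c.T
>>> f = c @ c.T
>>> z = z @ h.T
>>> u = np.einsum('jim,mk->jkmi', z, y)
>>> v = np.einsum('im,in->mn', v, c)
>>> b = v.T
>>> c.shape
(2, 3)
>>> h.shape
(3, 5)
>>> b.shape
(3, 5)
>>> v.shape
(5, 3)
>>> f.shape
(2, 2)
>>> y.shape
(3, 5)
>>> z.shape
(2, 2, 3)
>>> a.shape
()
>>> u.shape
(2, 5, 3, 2)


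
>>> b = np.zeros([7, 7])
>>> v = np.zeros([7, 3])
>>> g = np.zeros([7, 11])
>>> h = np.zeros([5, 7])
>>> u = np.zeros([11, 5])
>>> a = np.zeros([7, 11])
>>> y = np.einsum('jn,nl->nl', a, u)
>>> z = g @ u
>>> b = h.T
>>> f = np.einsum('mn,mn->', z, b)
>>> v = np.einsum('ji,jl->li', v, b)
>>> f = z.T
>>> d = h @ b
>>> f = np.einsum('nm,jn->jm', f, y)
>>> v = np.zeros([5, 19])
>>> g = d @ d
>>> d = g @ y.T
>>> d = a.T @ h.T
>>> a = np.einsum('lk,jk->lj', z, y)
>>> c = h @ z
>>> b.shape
(7, 5)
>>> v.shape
(5, 19)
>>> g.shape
(5, 5)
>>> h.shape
(5, 7)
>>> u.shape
(11, 5)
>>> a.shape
(7, 11)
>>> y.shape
(11, 5)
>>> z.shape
(7, 5)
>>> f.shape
(11, 7)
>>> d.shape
(11, 5)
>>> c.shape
(5, 5)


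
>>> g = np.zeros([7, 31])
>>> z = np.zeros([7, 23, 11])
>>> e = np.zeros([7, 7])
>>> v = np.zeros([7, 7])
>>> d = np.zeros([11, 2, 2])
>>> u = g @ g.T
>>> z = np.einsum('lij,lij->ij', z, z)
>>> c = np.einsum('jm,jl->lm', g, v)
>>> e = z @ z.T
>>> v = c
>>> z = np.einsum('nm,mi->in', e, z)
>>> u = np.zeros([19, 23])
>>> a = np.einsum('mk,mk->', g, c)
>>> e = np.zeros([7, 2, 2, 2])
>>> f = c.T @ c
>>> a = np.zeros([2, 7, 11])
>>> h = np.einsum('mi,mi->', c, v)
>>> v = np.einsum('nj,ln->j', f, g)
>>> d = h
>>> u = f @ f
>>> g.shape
(7, 31)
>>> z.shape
(11, 23)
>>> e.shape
(7, 2, 2, 2)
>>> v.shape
(31,)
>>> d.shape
()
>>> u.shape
(31, 31)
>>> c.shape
(7, 31)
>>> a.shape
(2, 7, 11)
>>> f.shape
(31, 31)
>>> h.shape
()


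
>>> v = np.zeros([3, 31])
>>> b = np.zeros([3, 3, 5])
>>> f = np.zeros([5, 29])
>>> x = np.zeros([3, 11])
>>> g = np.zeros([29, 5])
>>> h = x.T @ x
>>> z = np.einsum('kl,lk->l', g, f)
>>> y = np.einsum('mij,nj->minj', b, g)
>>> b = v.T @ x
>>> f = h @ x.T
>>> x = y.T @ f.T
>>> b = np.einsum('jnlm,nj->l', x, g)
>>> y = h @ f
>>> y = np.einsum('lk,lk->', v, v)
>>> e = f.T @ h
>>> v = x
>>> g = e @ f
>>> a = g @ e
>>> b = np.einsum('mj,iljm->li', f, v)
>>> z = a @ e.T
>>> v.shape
(5, 29, 3, 11)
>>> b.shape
(29, 5)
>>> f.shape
(11, 3)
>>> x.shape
(5, 29, 3, 11)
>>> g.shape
(3, 3)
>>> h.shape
(11, 11)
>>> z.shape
(3, 3)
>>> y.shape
()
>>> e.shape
(3, 11)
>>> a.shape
(3, 11)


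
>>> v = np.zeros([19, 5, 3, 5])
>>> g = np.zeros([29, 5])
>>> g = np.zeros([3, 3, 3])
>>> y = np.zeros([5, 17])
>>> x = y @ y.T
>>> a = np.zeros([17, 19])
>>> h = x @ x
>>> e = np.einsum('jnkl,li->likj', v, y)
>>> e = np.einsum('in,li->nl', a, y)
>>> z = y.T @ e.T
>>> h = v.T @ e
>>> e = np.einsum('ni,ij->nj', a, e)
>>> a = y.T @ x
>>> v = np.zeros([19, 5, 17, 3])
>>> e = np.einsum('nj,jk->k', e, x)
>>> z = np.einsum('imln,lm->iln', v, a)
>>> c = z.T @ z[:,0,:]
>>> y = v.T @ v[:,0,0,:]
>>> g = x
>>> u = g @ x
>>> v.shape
(19, 5, 17, 3)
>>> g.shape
(5, 5)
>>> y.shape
(3, 17, 5, 3)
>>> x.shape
(5, 5)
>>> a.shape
(17, 5)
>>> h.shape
(5, 3, 5, 5)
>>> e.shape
(5,)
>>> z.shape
(19, 17, 3)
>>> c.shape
(3, 17, 3)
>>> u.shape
(5, 5)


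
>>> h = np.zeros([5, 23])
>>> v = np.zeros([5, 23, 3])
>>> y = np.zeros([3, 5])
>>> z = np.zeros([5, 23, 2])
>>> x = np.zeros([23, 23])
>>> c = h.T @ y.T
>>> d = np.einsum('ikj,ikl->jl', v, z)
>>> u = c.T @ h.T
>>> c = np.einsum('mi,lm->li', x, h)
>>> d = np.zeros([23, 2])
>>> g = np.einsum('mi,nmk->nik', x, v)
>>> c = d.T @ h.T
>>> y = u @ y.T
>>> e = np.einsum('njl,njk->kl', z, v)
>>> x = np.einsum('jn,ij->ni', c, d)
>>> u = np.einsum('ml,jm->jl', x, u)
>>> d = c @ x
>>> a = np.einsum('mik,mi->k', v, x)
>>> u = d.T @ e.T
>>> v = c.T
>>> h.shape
(5, 23)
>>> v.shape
(5, 2)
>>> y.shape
(3, 3)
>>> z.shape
(5, 23, 2)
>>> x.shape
(5, 23)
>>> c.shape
(2, 5)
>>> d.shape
(2, 23)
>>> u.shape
(23, 3)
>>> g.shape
(5, 23, 3)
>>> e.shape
(3, 2)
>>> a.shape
(3,)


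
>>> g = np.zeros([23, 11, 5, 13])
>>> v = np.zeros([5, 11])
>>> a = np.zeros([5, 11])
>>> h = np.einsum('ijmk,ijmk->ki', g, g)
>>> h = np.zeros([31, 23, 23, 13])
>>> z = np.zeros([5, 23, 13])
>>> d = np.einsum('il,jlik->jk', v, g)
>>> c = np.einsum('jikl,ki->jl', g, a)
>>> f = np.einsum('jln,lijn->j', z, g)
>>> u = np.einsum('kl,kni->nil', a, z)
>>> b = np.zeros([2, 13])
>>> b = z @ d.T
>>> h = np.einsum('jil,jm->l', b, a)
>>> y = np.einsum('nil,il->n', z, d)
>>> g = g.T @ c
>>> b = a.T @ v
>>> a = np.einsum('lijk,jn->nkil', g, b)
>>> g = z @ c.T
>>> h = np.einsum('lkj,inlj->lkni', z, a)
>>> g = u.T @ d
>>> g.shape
(11, 13, 13)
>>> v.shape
(5, 11)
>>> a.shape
(11, 13, 5, 13)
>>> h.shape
(5, 23, 13, 11)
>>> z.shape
(5, 23, 13)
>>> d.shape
(23, 13)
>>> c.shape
(23, 13)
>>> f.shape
(5,)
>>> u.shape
(23, 13, 11)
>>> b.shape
(11, 11)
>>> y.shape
(5,)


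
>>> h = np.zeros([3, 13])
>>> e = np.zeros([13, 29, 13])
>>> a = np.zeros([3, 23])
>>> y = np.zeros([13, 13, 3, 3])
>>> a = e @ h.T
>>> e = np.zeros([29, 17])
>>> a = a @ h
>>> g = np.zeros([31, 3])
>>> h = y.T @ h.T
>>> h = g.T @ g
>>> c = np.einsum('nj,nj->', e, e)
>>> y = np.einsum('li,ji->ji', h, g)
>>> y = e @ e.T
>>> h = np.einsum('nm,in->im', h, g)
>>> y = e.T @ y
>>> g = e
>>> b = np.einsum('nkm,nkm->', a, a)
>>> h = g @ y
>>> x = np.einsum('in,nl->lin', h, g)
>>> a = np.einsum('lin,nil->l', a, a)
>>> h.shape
(29, 29)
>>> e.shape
(29, 17)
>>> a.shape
(13,)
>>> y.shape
(17, 29)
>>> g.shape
(29, 17)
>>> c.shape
()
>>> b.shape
()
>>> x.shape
(17, 29, 29)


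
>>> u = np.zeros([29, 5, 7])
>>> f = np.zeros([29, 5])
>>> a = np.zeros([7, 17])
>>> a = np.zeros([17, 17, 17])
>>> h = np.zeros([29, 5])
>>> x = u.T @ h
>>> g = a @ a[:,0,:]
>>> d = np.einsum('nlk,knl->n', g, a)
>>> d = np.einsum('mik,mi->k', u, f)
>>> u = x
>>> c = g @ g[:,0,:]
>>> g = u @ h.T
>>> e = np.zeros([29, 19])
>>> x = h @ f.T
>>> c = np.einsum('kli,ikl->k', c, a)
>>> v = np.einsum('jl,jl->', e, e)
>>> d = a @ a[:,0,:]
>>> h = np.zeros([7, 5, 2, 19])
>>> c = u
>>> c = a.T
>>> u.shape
(7, 5, 5)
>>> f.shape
(29, 5)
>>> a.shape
(17, 17, 17)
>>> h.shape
(7, 5, 2, 19)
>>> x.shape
(29, 29)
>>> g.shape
(7, 5, 29)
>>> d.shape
(17, 17, 17)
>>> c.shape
(17, 17, 17)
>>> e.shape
(29, 19)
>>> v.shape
()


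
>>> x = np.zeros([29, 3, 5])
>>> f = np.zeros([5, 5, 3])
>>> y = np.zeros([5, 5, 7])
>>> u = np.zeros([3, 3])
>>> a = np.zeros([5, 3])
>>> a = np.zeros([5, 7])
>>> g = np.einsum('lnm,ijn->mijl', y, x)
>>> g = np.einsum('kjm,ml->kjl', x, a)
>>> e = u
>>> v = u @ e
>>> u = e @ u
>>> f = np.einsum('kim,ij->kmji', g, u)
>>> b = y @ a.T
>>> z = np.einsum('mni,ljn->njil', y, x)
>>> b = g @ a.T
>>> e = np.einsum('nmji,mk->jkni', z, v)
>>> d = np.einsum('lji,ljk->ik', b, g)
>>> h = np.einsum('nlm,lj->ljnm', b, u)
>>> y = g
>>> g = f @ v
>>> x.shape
(29, 3, 5)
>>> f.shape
(29, 7, 3, 3)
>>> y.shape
(29, 3, 7)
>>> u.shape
(3, 3)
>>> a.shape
(5, 7)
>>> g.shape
(29, 7, 3, 3)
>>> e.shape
(7, 3, 5, 29)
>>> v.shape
(3, 3)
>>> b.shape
(29, 3, 5)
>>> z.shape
(5, 3, 7, 29)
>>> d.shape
(5, 7)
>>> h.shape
(3, 3, 29, 5)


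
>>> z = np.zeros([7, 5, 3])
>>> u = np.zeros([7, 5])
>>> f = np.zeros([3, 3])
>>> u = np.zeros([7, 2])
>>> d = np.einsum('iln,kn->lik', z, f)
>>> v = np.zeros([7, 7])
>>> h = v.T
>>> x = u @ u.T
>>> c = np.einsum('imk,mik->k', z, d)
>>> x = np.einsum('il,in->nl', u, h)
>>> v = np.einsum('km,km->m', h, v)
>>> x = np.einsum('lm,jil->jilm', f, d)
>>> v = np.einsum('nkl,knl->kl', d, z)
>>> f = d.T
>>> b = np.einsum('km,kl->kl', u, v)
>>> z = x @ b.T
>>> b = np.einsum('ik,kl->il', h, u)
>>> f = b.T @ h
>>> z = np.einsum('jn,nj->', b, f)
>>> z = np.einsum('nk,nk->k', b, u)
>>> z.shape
(2,)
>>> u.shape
(7, 2)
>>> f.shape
(2, 7)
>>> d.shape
(5, 7, 3)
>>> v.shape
(7, 3)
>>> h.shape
(7, 7)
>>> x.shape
(5, 7, 3, 3)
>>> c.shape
(3,)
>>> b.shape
(7, 2)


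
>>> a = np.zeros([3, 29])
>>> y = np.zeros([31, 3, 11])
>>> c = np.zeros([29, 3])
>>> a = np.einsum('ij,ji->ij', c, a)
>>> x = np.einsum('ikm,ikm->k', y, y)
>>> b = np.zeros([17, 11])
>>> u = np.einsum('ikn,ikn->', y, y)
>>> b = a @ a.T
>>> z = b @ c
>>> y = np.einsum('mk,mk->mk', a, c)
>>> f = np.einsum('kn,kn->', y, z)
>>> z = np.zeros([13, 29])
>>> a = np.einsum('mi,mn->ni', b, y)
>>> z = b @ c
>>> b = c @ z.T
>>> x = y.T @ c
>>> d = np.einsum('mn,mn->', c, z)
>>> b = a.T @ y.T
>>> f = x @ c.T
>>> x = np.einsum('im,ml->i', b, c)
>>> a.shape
(3, 29)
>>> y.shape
(29, 3)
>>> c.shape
(29, 3)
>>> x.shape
(29,)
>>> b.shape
(29, 29)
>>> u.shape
()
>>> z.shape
(29, 3)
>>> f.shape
(3, 29)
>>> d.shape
()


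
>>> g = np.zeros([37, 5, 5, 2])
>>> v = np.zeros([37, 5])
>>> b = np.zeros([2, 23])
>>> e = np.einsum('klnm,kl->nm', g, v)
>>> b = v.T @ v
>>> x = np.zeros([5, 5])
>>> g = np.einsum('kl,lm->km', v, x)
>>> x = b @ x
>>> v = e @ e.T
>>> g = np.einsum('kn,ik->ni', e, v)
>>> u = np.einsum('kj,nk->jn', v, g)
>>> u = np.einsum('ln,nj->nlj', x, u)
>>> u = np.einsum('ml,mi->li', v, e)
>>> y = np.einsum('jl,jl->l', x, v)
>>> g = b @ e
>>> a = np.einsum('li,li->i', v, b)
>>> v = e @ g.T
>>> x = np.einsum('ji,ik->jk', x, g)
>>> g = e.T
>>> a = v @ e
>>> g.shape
(2, 5)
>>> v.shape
(5, 5)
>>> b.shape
(5, 5)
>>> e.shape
(5, 2)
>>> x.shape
(5, 2)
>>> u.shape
(5, 2)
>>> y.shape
(5,)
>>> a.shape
(5, 2)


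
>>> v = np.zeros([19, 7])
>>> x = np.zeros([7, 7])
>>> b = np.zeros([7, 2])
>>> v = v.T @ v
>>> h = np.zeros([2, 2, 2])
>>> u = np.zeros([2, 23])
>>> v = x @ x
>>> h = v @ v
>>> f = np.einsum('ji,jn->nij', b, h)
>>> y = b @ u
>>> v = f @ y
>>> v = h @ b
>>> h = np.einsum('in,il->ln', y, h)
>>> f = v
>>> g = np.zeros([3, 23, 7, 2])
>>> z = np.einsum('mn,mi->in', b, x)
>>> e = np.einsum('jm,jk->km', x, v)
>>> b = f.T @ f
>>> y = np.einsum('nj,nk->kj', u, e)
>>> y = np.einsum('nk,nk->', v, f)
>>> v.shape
(7, 2)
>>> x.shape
(7, 7)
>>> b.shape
(2, 2)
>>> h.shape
(7, 23)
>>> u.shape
(2, 23)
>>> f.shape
(7, 2)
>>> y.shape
()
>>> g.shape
(3, 23, 7, 2)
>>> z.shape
(7, 2)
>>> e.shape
(2, 7)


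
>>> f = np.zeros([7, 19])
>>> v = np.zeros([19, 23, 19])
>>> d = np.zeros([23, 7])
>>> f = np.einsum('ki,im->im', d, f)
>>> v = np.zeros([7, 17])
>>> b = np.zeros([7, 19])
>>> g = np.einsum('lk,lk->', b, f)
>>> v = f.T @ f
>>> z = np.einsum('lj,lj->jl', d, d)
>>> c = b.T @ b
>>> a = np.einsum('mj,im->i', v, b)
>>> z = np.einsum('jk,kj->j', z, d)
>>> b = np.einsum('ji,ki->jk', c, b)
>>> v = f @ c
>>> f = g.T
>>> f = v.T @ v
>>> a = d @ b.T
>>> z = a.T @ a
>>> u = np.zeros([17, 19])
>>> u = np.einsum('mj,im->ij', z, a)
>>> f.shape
(19, 19)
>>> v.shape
(7, 19)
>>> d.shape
(23, 7)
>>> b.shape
(19, 7)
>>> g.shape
()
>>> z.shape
(19, 19)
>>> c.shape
(19, 19)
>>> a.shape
(23, 19)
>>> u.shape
(23, 19)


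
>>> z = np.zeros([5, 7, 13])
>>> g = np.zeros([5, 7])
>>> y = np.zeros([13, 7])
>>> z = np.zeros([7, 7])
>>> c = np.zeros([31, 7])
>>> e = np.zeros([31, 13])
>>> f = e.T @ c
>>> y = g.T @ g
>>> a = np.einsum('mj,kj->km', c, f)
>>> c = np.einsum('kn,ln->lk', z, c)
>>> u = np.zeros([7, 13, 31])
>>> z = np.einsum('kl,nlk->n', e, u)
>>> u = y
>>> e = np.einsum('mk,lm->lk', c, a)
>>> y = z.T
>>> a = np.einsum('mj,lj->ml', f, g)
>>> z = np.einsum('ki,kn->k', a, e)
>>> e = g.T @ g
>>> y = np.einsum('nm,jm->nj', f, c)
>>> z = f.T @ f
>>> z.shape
(7, 7)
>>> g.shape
(5, 7)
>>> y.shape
(13, 31)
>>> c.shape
(31, 7)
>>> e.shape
(7, 7)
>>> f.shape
(13, 7)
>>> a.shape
(13, 5)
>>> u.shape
(7, 7)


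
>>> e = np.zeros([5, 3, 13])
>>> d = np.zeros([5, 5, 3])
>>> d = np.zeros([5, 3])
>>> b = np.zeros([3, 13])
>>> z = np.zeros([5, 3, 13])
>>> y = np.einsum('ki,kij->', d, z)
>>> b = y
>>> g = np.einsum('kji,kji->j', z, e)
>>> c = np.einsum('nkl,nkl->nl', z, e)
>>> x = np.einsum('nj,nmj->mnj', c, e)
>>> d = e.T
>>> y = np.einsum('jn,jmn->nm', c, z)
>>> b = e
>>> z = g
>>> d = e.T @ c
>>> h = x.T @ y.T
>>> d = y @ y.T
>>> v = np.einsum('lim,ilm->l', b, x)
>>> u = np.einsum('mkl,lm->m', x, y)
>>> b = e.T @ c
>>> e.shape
(5, 3, 13)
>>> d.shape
(13, 13)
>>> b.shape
(13, 3, 13)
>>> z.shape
(3,)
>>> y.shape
(13, 3)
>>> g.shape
(3,)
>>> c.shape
(5, 13)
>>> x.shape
(3, 5, 13)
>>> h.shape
(13, 5, 13)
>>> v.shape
(5,)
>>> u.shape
(3,)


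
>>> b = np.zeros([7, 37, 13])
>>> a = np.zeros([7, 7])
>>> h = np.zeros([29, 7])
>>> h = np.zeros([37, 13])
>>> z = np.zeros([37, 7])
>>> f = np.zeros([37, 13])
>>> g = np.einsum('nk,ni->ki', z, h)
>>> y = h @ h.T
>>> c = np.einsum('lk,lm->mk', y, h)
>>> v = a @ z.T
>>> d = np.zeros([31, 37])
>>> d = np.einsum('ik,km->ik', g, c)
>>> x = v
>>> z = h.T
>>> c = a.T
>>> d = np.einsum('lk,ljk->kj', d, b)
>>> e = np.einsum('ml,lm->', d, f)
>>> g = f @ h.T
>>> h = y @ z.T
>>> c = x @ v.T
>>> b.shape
(7, 37, 13)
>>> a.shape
(7, 7)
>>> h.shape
(37, 13)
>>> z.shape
(13, 37)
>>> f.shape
(37, 13)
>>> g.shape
(37, 37)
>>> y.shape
(37, 37)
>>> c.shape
(7, 7)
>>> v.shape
(7, 37)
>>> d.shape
(13, 37)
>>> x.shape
(7, 37)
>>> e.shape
()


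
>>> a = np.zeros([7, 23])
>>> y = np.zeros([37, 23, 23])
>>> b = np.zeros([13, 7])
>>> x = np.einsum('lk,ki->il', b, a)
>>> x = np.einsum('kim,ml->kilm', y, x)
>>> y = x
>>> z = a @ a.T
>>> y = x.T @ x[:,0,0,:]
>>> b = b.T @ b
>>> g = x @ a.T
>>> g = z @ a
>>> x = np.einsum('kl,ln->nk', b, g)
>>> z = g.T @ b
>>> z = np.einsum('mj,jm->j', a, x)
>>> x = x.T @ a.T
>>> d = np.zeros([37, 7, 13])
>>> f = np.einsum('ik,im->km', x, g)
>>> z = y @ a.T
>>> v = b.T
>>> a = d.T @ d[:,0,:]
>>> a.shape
(13, 7, 13)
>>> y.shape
(23, 13, 23, 23)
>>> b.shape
(7, 7)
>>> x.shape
(7, 7)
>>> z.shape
(23, 13, 23, 7)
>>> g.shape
(7, 23)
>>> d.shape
(37, 7, 13)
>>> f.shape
(7, 23)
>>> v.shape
(7, 7)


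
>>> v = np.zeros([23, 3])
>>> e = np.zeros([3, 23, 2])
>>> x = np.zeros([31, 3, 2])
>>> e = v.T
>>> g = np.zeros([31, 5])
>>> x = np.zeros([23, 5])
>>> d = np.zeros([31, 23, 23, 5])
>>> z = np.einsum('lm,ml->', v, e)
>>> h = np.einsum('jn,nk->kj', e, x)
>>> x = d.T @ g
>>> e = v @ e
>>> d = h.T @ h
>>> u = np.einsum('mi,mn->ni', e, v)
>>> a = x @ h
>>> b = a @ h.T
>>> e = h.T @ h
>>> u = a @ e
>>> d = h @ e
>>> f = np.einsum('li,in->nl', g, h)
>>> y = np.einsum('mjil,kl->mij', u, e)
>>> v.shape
(23, 3)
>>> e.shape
(3, 3)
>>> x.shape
(5, 23, 23, 5)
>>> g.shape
(31, 5)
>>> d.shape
(5, 3)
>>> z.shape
()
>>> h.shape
(5, 3)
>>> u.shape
(5, 23, 23, 3)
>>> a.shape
(5, 23, 23, 3)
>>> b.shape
(5, 23, 23, 5)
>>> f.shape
(3, 31)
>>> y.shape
(5, 23, 23)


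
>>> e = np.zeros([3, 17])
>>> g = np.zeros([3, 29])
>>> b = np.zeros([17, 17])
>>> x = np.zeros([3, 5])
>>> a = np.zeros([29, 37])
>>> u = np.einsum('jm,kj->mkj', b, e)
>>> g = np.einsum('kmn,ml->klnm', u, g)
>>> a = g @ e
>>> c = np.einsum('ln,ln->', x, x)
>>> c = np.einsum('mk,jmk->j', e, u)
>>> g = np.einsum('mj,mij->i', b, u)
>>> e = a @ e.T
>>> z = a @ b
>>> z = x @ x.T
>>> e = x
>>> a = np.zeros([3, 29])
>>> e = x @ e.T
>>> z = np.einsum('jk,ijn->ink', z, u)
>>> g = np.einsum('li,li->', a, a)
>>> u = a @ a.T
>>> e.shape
(3, 3)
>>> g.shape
()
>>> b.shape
(17, 17)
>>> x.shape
(3, 5)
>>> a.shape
(3, 29)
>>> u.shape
(3, 3)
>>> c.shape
(17,)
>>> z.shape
(17, 17, 3)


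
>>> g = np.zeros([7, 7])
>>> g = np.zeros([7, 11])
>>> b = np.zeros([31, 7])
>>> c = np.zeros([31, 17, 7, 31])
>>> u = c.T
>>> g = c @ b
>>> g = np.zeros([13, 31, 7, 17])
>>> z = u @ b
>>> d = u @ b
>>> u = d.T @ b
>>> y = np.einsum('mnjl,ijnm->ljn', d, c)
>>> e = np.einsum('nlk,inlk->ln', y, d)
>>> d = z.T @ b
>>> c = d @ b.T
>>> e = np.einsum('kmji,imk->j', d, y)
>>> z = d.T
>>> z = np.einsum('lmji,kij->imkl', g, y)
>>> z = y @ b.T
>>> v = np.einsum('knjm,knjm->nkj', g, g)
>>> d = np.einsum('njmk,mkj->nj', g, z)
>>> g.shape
(13, 31, 7, 17)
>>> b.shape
(31, 7)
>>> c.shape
(7, 17, 7, 31)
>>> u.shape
(7, 17, 7, 7)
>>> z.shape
(7, 17, 31)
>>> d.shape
(13, 31)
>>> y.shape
(7, 17, 7)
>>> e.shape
(7,)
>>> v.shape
(31, 13, 7)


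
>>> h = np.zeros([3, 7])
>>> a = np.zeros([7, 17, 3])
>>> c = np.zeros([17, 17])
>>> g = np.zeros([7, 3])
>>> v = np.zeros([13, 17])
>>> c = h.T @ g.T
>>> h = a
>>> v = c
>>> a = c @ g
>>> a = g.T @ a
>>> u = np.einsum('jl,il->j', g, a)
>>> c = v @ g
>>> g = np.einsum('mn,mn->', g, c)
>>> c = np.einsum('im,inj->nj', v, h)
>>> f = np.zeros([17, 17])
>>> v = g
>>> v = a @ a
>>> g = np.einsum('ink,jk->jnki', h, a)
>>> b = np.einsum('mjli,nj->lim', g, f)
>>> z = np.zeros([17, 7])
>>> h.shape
(7, 17, 3)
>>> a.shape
(3, 3)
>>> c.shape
(17, 3)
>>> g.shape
(3, 17, 3, 7)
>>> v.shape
(3, 3)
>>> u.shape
(7,)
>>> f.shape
(17, 17)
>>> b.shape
(3, 7, 3)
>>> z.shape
(17, 7)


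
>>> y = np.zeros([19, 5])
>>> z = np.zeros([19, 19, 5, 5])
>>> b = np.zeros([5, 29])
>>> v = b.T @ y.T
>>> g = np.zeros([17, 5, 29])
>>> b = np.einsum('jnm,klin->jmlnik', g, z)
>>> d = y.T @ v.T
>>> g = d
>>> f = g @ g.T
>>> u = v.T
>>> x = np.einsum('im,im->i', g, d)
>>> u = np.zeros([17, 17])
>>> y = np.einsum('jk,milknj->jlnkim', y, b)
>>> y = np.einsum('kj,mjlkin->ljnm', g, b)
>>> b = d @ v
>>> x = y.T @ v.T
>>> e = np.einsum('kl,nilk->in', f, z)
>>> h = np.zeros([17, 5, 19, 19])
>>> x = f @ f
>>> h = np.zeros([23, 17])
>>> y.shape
(19, 29, 19, 17)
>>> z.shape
(19, 19, 5, 5)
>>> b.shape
(5, 19)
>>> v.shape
(29, 19)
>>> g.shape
(5, 29)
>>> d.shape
(5, 29)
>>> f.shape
(5, 5)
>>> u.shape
(17, 17)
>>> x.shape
(5, 5)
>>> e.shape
(19, 19)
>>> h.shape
(23, 17)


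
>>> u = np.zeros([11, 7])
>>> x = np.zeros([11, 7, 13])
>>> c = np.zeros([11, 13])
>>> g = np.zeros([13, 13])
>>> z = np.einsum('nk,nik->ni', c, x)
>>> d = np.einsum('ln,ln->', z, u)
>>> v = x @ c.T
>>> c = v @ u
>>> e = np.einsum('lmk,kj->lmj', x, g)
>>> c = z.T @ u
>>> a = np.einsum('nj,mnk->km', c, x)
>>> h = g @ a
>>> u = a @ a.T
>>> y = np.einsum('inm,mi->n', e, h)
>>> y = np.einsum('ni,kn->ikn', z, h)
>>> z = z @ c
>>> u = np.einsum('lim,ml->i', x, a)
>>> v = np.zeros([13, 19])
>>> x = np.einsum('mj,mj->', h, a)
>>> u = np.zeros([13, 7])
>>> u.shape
(13, 7)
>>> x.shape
()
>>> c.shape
(7, 7)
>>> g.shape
(13, 13)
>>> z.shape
(11, 7)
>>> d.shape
()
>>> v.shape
(13, 19)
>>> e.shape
(11, 7, 13)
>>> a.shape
(13, 11)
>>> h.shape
(13, 11)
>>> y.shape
(7, 13, 11)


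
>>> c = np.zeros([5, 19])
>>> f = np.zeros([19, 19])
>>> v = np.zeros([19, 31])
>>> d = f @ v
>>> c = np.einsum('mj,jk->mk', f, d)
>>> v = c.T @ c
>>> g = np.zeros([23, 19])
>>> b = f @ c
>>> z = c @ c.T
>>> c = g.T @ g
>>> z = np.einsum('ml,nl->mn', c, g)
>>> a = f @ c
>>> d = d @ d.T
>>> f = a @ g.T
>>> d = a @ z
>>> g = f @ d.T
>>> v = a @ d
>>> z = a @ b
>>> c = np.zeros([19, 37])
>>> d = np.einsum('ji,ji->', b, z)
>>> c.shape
(19, 37)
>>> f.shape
(19, 23)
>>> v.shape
(19, 23)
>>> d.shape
()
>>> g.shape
(19, 19)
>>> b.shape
(19, 31)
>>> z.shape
(19, 31)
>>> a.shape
(19, 19)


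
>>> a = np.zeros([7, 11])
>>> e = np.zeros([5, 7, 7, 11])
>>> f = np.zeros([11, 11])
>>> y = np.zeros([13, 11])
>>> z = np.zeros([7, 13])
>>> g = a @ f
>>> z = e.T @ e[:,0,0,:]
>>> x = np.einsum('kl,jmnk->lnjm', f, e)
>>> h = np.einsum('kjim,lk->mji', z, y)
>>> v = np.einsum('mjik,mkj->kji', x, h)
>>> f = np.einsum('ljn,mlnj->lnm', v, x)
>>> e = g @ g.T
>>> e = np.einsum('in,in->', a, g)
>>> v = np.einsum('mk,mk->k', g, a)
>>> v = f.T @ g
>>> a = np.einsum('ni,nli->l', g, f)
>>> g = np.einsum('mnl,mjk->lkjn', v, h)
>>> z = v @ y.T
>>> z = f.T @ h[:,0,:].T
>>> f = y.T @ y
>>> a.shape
(5,)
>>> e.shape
()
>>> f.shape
(11, 11)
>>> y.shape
(13, 11)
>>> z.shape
(11, 5, 11)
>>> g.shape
(11, 7, 7, 5)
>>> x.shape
(11, 7, 5, 7)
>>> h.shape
(11, 7, 7)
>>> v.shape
(11, 5, 11)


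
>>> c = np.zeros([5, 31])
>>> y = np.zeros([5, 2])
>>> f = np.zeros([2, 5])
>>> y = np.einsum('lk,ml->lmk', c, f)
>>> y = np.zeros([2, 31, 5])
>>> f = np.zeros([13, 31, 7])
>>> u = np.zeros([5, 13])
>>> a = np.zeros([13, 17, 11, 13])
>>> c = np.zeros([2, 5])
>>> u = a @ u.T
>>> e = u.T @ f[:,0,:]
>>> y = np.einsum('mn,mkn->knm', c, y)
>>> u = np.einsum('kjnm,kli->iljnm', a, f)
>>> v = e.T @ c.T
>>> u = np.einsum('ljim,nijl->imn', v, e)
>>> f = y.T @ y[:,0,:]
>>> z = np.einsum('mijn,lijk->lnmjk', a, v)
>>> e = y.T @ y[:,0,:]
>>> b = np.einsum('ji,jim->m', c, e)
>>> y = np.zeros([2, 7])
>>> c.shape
(2, 5)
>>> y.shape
(2, 7)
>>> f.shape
(2, 5, 2)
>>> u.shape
(11, 2, 5)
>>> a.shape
(13, 17, 11, 13)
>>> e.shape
(2, 5, 2)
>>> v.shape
(7, 17, 11, 2)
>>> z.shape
(7, 13, 13, 11, 2)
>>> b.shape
(2,)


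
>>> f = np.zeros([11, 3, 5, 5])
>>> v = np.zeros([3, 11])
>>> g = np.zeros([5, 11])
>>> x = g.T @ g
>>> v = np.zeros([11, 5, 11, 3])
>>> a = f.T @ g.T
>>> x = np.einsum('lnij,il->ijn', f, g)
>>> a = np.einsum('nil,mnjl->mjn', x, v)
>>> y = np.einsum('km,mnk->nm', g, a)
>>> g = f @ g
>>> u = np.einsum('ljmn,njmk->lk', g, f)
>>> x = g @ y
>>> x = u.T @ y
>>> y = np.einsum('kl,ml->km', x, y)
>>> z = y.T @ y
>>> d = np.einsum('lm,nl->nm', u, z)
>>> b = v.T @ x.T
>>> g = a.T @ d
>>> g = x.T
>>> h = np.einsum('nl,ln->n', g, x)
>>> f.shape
(11, 3, 5, 5)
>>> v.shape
(11, 5, 11, 3)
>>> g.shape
(11, 5)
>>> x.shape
(5, 11)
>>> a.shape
(11, 11, 5)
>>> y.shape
(5, 11)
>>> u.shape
(11, 5)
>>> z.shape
(11, 11)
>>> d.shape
(11, 5)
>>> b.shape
(3, 11, 5, 5)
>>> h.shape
(11,)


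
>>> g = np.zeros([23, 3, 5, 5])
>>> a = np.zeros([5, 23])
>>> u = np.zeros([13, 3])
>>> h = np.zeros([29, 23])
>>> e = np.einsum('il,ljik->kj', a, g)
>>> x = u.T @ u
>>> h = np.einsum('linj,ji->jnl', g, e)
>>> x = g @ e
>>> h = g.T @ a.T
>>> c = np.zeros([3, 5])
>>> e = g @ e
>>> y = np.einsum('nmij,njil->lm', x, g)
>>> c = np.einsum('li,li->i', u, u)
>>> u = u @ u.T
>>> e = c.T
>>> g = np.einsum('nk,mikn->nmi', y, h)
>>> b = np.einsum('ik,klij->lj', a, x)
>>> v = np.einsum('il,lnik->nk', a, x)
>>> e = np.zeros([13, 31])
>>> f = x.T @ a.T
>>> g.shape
(5, 5, 5)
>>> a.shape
(5, 23)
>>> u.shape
(13, 13)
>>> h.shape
(5, 5, 3, 5)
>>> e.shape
(13, 31)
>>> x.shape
(23, 3, 5, 3)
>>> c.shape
(3,)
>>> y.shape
(5, 3)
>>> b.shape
(3, 3)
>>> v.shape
(3, 3)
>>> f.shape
(3, 5, 3, 5)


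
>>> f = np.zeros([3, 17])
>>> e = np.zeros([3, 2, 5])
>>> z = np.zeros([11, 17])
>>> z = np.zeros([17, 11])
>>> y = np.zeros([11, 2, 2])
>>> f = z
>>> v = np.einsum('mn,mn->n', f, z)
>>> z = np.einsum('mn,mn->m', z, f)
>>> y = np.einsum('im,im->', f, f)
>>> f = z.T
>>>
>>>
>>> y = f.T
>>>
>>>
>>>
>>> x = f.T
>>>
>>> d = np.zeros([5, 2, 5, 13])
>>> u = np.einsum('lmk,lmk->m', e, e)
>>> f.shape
(17,)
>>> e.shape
(3, 2, 5)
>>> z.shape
(17,)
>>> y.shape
(17,)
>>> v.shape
(11,)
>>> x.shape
(17,)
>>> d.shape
(5, 2, 5, 13)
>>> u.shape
(2,)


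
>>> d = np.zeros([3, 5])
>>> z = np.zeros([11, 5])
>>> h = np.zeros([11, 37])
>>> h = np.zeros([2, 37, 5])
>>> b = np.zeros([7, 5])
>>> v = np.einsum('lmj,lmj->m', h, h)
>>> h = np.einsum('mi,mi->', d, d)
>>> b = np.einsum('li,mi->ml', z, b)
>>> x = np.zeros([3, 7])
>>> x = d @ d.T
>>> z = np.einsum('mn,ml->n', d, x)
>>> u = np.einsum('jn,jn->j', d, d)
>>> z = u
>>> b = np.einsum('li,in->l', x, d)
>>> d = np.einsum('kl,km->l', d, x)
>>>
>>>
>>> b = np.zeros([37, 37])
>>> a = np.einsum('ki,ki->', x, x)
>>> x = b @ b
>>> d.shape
(5,)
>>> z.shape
(3,)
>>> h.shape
()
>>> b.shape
(37, 37)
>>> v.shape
(37,)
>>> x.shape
(37, 37)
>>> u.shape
(3,)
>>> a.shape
()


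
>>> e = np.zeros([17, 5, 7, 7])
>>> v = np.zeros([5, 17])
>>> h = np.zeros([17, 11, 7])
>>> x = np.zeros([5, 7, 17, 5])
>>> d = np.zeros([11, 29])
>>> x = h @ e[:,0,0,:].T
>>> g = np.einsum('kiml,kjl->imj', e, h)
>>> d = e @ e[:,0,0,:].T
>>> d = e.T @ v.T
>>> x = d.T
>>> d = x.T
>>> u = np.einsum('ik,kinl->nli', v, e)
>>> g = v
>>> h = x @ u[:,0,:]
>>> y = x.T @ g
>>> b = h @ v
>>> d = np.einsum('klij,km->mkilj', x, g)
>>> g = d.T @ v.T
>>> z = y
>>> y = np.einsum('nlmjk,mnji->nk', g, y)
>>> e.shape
(17, 5, 7, 7)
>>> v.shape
(5, 17)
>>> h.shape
(5, 5, 7, 5)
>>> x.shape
(5, 5, 7, 7)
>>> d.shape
(17, 5, 7, 5, 7)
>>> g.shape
(7, 5, 7, 5, 5)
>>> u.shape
(7, 7, 5)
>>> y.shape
(7, 5)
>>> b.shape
(5, 5, 7, 17)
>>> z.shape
(7, 7, 5, 17)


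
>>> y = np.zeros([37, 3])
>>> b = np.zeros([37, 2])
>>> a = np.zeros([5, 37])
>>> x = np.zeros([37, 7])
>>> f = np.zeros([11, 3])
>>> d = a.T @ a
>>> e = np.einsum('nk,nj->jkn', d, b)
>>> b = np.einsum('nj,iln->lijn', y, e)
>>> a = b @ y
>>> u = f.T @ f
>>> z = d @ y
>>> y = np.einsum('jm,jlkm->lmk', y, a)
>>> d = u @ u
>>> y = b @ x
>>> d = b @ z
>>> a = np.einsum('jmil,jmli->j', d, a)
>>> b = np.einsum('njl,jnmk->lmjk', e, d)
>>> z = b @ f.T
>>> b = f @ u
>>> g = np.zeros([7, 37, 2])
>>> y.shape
(37, 2, 3, 7)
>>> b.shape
(11, 3)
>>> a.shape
(37,)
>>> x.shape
(37, 7)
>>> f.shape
(11, 3)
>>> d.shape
(37, 2, 3, 3)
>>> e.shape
(2, 37, 37)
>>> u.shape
(3, 3)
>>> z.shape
(37, 3, 37, 11)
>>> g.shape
(7, 37, 2)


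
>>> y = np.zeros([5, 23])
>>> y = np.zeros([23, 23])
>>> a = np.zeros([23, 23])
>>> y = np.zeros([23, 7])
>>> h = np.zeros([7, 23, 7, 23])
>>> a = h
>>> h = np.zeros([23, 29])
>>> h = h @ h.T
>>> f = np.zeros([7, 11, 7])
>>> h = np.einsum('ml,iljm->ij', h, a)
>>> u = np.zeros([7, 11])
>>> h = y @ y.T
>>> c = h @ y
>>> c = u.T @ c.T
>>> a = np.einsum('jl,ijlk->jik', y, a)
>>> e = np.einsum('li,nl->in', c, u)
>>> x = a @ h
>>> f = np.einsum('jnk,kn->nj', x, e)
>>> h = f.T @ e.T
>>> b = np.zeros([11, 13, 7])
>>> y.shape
(23, 7)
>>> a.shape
(23, 7, 23)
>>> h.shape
(23, 23)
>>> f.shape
(7, 23)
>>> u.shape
(7, 11)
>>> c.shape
(11, 23)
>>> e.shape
(23, 7)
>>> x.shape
(23, 7, 23)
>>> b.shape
(11, 13, 7)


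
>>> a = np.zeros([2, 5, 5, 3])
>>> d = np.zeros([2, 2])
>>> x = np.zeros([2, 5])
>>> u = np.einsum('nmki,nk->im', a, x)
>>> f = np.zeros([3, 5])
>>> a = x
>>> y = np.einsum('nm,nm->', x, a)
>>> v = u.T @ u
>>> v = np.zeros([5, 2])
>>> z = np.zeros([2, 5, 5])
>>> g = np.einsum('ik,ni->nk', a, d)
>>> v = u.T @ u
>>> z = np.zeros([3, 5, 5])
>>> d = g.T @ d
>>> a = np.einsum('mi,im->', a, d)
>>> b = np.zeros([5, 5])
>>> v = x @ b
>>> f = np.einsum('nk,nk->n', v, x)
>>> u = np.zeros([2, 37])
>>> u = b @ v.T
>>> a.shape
()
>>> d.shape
(5, 2)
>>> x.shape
(2, 5)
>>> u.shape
(5, 2)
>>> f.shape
(2,)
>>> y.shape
()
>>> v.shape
(2, 5)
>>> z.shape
(3, 5, 5)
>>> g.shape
(2, 5)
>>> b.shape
(5, 5)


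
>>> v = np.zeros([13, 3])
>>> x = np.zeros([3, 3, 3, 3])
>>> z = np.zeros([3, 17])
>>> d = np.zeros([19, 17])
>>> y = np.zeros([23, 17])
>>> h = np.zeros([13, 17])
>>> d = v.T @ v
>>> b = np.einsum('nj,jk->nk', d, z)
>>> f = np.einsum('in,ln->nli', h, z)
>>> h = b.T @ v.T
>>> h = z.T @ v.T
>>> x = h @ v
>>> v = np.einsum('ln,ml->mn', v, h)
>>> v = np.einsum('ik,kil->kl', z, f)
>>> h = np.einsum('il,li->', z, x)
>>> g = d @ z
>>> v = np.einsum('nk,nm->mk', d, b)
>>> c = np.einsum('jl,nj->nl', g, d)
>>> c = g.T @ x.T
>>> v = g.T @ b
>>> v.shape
(17, 17)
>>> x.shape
(17, 3)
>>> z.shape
(3, 17)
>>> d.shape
(3, 3)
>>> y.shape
(23, 17)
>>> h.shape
()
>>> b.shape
(3, 17)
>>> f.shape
(17, 3, 13)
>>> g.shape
(3, 17)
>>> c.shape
(17, 17)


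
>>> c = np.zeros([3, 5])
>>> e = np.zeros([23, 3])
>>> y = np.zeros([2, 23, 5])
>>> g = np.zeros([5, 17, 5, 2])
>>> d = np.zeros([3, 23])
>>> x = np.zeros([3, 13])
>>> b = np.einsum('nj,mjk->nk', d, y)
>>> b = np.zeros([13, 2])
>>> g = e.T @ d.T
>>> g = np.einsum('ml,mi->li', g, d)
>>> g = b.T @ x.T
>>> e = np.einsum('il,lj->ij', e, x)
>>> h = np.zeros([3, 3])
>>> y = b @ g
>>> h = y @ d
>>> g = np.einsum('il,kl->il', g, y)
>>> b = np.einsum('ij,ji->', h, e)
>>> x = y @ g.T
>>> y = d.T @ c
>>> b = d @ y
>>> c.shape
(3, 5)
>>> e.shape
(23, 13)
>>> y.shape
(23, 5)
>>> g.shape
(2, 3)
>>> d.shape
(3, 23)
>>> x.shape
(13, 2)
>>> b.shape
(3, 5)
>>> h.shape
(13, 23)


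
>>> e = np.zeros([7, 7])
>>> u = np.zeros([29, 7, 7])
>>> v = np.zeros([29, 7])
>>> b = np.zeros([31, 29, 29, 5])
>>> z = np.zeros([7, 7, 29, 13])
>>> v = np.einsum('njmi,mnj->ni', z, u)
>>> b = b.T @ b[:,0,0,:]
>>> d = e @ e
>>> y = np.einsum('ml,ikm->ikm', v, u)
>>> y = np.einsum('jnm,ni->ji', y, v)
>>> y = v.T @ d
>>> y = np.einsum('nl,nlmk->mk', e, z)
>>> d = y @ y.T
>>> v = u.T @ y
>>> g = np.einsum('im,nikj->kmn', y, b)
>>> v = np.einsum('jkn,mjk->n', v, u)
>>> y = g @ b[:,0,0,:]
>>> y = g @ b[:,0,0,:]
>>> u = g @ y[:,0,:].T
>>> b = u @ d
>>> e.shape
(7, 7)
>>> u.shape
(29, 13, 29)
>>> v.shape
(13,)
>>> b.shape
(29, 13, 29)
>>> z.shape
(7, 7, 29, 13)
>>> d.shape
(29, 29)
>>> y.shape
(29, 13, 5)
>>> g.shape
(29, 13, 5)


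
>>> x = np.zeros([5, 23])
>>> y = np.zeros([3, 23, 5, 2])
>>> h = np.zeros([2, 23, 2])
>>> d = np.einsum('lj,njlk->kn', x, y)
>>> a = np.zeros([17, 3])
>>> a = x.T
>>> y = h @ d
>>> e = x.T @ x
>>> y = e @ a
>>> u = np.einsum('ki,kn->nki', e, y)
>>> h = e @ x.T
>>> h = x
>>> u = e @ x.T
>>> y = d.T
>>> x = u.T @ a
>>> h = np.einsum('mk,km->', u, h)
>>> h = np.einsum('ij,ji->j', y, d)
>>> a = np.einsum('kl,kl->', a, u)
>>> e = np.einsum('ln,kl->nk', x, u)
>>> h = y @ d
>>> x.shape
(5, 5)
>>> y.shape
(3, 2)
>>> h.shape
(3, 3)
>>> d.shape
(2, 3)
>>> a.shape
()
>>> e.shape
(5, 23)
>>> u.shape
(23, 5)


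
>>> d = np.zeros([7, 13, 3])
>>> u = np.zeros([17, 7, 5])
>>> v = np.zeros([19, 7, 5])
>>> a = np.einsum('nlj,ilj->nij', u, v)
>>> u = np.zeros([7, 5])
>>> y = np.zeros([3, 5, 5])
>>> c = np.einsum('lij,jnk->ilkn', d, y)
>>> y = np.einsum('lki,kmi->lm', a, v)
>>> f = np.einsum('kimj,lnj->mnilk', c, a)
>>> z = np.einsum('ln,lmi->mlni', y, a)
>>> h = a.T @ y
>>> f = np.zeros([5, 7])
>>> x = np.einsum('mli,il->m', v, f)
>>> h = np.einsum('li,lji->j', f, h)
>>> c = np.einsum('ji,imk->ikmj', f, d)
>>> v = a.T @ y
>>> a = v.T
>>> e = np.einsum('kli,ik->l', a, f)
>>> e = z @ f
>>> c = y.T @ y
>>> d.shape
(7, 13, 3)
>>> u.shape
(7, 5)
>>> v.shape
(5, 19, 7)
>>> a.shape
(7, 19, 5)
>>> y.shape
(17, 7)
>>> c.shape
(7, 7)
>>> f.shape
(5, 7)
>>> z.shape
(19, 17, 7, 5)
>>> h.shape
(19,)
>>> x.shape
(19,)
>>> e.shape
(19, 17, 7, 7)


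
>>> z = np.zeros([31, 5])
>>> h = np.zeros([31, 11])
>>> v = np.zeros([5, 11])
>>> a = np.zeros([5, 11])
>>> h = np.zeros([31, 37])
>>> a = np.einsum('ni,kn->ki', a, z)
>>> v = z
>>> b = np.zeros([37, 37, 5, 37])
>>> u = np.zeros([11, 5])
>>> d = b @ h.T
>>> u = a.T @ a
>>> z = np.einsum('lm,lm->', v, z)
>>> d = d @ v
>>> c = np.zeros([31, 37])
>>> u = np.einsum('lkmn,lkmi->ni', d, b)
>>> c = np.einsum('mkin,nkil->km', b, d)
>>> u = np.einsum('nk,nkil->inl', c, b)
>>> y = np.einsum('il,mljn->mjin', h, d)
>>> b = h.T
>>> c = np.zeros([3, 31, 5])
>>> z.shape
()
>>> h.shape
(31, 37)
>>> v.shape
(31, 5)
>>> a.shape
(31, 11)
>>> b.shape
(37, 31)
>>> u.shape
(5, 37, 37)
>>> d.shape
(37, 37, 5, 5)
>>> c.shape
(3, 31, 5)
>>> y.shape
(37, 5, 31, 5)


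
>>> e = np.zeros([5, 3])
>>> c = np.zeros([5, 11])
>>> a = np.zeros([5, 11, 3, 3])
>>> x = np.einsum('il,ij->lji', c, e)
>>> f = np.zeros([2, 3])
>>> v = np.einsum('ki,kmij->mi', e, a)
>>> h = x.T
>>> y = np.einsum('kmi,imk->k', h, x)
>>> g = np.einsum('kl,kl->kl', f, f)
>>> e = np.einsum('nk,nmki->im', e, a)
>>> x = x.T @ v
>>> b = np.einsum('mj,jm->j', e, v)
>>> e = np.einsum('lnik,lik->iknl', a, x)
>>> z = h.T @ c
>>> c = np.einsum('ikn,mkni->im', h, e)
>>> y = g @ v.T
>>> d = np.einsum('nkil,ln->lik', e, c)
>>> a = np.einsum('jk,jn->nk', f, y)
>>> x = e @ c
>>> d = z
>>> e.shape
(3, 3, 11, 5)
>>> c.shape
(5, 3)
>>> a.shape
(11, 3)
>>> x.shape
(3, 3, 11, 3)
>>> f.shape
(2, 3)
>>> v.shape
(11, 3)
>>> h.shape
(5, 3, 11)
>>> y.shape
(2, 11)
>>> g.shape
(2, 3)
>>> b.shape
(11,)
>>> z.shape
(11, 3, 11)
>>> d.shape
(11, 3, 11)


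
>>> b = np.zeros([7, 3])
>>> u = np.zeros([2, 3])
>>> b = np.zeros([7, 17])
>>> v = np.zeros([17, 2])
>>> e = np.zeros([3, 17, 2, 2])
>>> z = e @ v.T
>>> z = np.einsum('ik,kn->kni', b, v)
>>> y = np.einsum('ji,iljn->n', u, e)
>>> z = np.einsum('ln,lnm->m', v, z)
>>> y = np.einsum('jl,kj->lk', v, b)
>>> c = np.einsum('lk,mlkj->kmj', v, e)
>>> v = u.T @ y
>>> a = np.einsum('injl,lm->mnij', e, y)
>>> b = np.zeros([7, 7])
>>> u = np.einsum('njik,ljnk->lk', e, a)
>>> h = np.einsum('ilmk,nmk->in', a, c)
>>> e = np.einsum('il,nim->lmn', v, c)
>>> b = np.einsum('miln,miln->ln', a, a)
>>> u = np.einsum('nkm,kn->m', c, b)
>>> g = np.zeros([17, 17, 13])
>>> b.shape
(3, 2)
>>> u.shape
(2,)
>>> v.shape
(3, 7)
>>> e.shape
(7, 2, 2)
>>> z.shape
(7,)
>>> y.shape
(2, 7)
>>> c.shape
(2, 3, 2)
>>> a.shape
(7, 17, 3, 2)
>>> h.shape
(7, 2)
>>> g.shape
(17, 17, 13)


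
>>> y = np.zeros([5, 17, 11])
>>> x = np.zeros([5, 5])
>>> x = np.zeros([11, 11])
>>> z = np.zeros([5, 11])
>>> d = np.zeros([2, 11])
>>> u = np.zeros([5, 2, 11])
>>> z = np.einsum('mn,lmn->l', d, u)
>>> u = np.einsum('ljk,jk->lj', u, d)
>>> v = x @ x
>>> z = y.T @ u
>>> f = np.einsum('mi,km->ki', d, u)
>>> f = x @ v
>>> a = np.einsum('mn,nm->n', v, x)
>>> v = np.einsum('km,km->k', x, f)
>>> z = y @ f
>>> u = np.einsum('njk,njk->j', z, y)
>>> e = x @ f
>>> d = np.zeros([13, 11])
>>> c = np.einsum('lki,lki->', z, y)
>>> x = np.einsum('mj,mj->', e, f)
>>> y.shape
(5, 17, 11)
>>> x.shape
()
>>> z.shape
(5, 17, 11)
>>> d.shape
(13, 11)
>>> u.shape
(17,)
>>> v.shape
(11,)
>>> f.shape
(11, 11)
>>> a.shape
(11,)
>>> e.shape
(11, 11)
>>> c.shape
()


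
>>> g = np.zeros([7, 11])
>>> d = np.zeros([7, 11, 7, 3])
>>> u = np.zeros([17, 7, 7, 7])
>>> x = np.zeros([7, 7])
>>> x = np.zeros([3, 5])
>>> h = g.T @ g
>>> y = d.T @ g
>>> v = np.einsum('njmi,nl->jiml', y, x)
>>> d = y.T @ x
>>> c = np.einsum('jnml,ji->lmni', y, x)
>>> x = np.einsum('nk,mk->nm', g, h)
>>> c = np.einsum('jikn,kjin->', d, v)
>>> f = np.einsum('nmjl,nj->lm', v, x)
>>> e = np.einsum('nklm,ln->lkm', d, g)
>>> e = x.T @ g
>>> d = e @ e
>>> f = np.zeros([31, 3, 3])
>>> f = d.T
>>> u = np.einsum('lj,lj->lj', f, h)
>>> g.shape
(7, 11)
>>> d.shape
(11, 11)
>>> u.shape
(11, 11)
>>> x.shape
(7, 11)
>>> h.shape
(11, 11)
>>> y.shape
(3, 7, 11, 11)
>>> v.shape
(7, 11, 11, 5)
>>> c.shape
()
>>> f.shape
(11, 11)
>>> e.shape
(11, 11)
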